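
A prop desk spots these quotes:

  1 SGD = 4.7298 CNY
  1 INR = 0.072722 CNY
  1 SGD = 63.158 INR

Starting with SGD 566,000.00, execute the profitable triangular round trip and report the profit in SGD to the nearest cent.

Profitable loop is SGD → CNY → INR → SGD:
SGD 566,000.00 × 4.7298 = CNY 2,677,066.80
CNY 2,677,066.80 ÷ 0.072722 = INR 36,812,337.39
INR 36,812,337.39 ÷ 63.158 = SGD 582,861.04
Profit = SGD 582,861.04 − SGD 566,000.00

Profit: SGD 16,861.04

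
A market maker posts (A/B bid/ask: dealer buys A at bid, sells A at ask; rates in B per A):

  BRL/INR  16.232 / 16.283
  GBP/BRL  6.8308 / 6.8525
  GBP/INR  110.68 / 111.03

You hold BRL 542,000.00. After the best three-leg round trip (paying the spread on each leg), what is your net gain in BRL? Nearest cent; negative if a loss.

Net result: BRL -744.22 (no profitable arbitrage after spreads)

Best loop BRL → INR → GBP → BRL:
BRL 542,000.00 × 16.232 (sell BRL at bid) = INR 8,797,744.00
INR 8,797,744.00 ÷ 111.03 (buy GBP at ask) = GBP 79,237.54
GBP 79,237.54 × 6.8308 (sell GBP at bid) = BRL 541,255.78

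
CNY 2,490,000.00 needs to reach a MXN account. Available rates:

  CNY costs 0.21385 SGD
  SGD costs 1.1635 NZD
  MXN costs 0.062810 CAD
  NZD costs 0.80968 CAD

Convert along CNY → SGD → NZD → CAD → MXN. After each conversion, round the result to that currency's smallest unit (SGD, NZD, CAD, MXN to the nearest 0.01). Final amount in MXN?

CNY 2,490,000.00 × 0.21385 = SGD 532,486.50
SGD 532,486.50 × 1.1635 = NZD 619,548.04
NZD 619,548.04 × 0.80968 = CAD 501,635.66
CAD 501,635.66 ÷ 0.062810 = MXN 7,986,557.24

MXN 7,986,557.24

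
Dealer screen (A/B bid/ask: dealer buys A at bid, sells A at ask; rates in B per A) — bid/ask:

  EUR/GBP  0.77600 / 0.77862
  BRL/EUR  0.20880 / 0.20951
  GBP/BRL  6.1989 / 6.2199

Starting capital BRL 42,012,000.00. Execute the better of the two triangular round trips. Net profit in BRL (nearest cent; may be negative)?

Net profit: BRL 184,866.59

Best loop BRL → EUR → GBP → BRL:
BRL 42,012,000.00 × 0.20880 (sell BRL at bid) = EUR 8,772,105.60
EUR 8,772,105.60 × 0.77600 (sell EUR at bid) = GBP 6,807,153.95
GBP 6,807,153.95 × 6.1989 (sell GBP at bid) = BRL 42,196,866.59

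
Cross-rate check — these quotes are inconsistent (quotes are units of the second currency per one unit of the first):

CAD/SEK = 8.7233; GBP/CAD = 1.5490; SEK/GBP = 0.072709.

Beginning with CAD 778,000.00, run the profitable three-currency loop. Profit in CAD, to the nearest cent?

Profit: CAD 13,879.68

Profitable loop is CAD → GBP → SEK → CAD:
CAD 778,000.00 ÷ 1.5490 = GBP 502,259.52
GBP 502,259.52 ÷ 0.072709 = SEK 6,907,804.02
SEK 6,907,804.02 ÷ 8.7233 = CAD 791,879.68
Profit = CAD 791,879.68 − CAD 778,000.00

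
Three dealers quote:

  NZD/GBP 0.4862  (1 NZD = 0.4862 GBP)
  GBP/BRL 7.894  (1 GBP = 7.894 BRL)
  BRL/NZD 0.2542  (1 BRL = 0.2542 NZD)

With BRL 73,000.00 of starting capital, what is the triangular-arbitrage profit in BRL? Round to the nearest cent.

Profit: BRL 1,823.02

Profitable loop is BRL → GBP → NZD → BRL:
BRL 73,000.00 ÷ 7.894 = GBP 9,247.53
GBP 9,247.53 ÷ 0.4862 = NZD 19,020.01
NZD 19,020.01 ÷ 0.2542 = BRL 74,823.02
Profit = BRL 74,823.02 − BRL 73,000.00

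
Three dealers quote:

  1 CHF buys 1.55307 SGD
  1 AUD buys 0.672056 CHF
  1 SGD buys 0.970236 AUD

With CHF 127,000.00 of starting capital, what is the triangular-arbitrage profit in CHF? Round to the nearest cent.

Profitable loop is CHF → SGD → AUD → CHF:
CHF 127,000.00 × 1.55307 = SGD 197,239.89
SGD 197,239.89 × 0.970236 = AUD 191,369.24
AUD 191,369.24 × 0.672056 = CHF 128,610.85
Profit = CHF 128,610.85 − CHF 127,000.00

Profit: CHF 1,610.85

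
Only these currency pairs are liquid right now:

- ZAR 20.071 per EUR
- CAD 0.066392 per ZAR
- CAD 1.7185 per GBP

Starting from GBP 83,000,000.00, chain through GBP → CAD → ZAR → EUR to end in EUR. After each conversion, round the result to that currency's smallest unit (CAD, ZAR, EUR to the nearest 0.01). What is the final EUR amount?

GBP 83,000,000.00 × 1.7185 = CAD 142,635,500.00
CAD 142,635,500.00 ÷ 0.066392 = ZAR 2,148,383,841.43
ZAR 2,148,383,841.43 ÷ 20.071 = EUR 107,039,202.90

EUR 107,039,202.90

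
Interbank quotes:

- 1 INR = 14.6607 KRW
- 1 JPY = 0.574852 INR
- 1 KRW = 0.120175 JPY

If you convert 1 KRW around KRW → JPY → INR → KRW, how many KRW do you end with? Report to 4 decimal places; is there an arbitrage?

Around KRW → JPY → INR → KRW: 1 × 0.120175 × 0.574852 × 14.6607 = 1.012803
Product > 1; profitable direction is KRW → JPY → INR → KRW.

1.0128 (arbitrage exists)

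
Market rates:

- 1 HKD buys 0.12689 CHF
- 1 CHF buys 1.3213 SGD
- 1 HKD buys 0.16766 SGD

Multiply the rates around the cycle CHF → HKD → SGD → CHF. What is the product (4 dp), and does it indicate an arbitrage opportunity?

Around CHF → HKD → SGD → CHF: 1 ÷ 0.12689 × 0.16766 ÷ 1.3213 = 1.000001
Product ≈ 1 (deviation 0.000%, within rounding noise).

1.0000 (no arbitrage)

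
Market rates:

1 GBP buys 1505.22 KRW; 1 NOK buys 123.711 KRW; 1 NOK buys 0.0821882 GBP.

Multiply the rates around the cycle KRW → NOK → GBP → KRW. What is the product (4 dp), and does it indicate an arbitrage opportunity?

1.0000 (no arbitrage)

Around KRW → NOK → GBP → KRW: 1 ÷ 123.711 × 0.0821882 × 1505.22 = 1.000003
Product ≈ 1 (deviation 0.000%, within rounding noise).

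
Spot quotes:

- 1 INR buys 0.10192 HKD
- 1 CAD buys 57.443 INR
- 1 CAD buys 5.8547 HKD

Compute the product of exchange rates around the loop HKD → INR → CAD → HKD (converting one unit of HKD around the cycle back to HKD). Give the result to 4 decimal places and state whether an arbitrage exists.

1.0000 (no arbitrage)

Around HKD → INR → CAD → HKD: 1 ÷ 0.10192 ÷ 57.443 × 5.8547 = 1.000019
Product ≈ 1 (deviation 0.002%, within rounding noise).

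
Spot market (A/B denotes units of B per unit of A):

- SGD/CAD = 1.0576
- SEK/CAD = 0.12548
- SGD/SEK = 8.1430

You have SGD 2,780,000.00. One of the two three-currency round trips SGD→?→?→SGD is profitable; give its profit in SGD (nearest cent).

Profitable loop is SGD → CAD → SEK → SGD:
SGD 2,780,000.00 × 1.0576 = CAD 2,940,128.00
CAD 2,940,128.00 ÷ 0.12548 = SEK 23,431,048.77
SEK 23,431,048.77 ÷ 8.1430 = SGD 2,877,446.74
Profit = SGD 2,877,446.74 − SGD 2,780,000.00

Profit: SGD 97,446.74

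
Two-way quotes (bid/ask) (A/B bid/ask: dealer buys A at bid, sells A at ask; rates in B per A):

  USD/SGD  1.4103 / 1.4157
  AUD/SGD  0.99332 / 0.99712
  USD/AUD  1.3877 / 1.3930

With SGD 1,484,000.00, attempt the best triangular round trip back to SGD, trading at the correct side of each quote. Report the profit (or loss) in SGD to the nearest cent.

Net profit: SGD 22,769.65

Best loop SGD → AUD → USD → SGD:
SGD 1,484,000.00 ÷ 0.99712 (buy AUD at ask) = AUD 1,488,286.26
AUD 1,488,286.26 ÷ 1.3930 (buy USD at ask) = USD 1,068,403.64
USD 1,068,403.64 × 1.4103 (sell USD at bid) = SGD 1,506,769.65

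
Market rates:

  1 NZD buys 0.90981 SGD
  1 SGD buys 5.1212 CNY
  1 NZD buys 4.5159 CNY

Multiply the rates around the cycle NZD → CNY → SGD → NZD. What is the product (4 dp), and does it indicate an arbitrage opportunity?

Around NZD → CNY → SGD → NZD: 1 × 4.5159 ÷ 5.1212 ÷ 0.90981 = 0.969219
Product < 1; profitable direction is NZD → SGD → CNY → NZD.

0.9692 (arbitrage exists)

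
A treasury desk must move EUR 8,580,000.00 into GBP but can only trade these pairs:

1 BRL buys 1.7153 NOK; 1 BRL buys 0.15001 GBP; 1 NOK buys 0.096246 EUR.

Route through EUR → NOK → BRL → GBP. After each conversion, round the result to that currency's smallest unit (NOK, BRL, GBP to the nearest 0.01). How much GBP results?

EUR 8,580,000.00 ÷ 0.096246 = NOK 89,146,561.94
NOK 89,146,561.94 ÷ 1.7153 = BRL 51,971,411.38
BRL 51,971,411.38 × 0.15001 = GBP 7,796,231.42

GBP 7,796,231.42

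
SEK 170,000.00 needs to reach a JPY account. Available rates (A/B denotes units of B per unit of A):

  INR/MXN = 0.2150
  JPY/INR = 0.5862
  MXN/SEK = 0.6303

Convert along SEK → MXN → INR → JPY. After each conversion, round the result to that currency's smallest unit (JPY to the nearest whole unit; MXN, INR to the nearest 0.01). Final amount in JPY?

JPY 2,140,018

SEK 170,000.00 ÷ 0.6303 = MXN 269,712.84
MXN 269,712.84 ÷ 0.2150 = INR 1,254,478.33
INR 1,254,478.33 ÷ 0.5862 = JPY 2,140,018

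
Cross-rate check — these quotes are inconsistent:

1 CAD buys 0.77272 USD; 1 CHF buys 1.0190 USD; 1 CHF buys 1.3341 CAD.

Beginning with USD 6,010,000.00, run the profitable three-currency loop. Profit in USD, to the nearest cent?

Profitable loop is USD → CHF → CAD → USD:
USD 6,010,000.00 ÷ 1.0190 = CHF 5,897,939.16
CHF 5,897,939.16 × 1.3341 = CAD 7,868,440.63
CAD 7,868,440.63 × 0.77272 = USD 6,080,101.44
Profit = USD 6,080,101.44 − USD 6,010,000.00

Profit: USD 70,101.44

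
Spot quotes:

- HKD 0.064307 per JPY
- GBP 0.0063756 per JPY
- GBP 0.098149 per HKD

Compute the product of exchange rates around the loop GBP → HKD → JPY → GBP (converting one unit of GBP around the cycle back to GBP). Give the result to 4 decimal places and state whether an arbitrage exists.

Around GBP → HKD → JPY → GBP: 1 ÷ 0.098149 ÷ 0.064307 × 0.0063756 = 1.010129
Product > 1; profitable direction is GBP → HKD → JPY → GBP.

1.0101 (arbitrage exists)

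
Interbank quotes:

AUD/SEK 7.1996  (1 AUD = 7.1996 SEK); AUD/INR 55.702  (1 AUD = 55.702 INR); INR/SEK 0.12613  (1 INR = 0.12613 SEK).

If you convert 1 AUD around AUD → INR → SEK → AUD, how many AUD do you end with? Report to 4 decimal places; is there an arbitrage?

Around AUD → INR → SEK → AUD: 1 × 55.702 × 0.12613 ÷ 7.1996 = 0.975845
Product < 1; profitable direction is AUD → SEK → INR → AUD.

0.9758 (arbitrage exists)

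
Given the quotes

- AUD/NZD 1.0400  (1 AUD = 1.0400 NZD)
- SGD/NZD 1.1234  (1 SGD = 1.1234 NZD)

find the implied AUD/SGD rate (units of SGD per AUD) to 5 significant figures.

AUD/SGD = 0.92576

1 AUD × 1.0400 = 1.04 NZD
1.04 NZD ÷ 1.1234 = 0.925761 SGD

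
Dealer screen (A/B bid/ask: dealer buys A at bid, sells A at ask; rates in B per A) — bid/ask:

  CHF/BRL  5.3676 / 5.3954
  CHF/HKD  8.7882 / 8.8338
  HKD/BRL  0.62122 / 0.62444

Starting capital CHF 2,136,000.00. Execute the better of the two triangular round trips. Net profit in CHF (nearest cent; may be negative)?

Best loop CHF → HKD → BRL → CHF:
CHF 2,136,000.00 × 8.7882 (sell CHF at bid) = HKD 18,771,595.20
HKD 18,771,595.20 × 0.62122 (sell HKD at bid) = BRL 11,661,290.37
BRL 11,661,290.37 ÷ 5.3954 (buy CHF at ask) = CHF 2,161,339.36

Net profit: CHF 25,339.36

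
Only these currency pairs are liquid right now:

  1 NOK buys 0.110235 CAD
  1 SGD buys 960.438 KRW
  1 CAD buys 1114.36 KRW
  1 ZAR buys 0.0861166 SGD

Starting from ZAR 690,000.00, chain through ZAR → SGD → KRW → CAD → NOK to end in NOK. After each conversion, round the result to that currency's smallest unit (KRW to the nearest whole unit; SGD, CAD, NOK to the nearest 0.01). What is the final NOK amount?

NOK 464,579.76

ZAR 690,000.00 × 0.0861166 = SGD 59,420.45
SGD 59,420.45 × 960.438 = KRW 57,069,658
KRW 57,069,658 ÷ 1114.36 = CAD 51,212.95
CAD 51,212.95 ÷ 0.110235 = NOK 464,579.76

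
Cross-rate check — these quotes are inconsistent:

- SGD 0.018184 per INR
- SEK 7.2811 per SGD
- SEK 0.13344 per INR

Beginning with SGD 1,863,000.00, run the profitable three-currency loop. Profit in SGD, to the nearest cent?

Profitable loop is SGD → INR → SEK → SGD:
SGD 1,863,000.00 ÷ 0.018184 = INR 102,452,705.68
INR 102,452,705.68 × 0.13344 = SEK 13,671,289.05
SEK 13,671,289.05 ÷ 7.2811 = SGD 1,877,640.61
Profit = SGD 1,877,640.61 − SGD 1,863,000.00

Profit: SGD 14,640.61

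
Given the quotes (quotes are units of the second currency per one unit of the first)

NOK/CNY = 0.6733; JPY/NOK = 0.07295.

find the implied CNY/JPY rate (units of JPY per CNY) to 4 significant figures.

1 CNY ÷ 0.6733 = 1.48522 NOK
1.48522 NOK ÷ 0.07295 = 20.3595 JPY

CNY/JPY = 20.36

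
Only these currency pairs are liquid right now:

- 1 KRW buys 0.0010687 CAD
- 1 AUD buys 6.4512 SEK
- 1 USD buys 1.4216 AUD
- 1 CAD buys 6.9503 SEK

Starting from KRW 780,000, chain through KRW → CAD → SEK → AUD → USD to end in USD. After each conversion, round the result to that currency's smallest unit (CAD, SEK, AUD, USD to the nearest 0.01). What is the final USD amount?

USD 631.74

KRW 780,000 × 0.0010687 = CAD 833.59
CAD 833.59 × 6.9503 = SEK 5,793.70
SEK 5,793.70 ÷ 6.4512 = AUD 898.08
AUD 898.08 ÷ 1.4216 = USD 631.74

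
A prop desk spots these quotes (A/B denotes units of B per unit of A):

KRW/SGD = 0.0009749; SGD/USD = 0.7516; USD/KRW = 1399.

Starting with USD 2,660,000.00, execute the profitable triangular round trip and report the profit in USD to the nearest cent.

Profit: USD 66,755.47

Profitable loop is USD → KRW → SGD → USD:
USD 2,660,000.00 × 1399 = KRW 3,721,340,000
KRW 3,721,340,000 × 0.0009749 = SGD 3,627,934.37
SGD 3,627,934.37 × 0.7516 = USD 2,726,755.47
Profit = USD 2,726,755.47 − USD 2,660,000.00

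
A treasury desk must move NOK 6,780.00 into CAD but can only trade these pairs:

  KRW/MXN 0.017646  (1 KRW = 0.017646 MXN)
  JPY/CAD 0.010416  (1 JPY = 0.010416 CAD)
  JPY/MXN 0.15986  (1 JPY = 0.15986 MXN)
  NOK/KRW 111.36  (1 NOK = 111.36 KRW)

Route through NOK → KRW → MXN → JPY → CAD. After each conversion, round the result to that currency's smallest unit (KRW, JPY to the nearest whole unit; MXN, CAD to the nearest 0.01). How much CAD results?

NOK 6,780.00 × 111.36 = KRW 755,021
KRW 755,021 × 0.017646 = MXN 13,323.10
MXN 13,323.10 ÷ 0.15986 = JPY 83,342
JPY 83,342 × 0.010416 = CAD 868.09

CAD 868.09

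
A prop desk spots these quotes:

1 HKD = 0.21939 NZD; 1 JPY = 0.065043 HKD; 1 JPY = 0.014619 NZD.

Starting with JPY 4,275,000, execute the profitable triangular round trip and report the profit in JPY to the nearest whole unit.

Profitable loop is JPY → NZD → HKD → JPY:
JPY 4,275,000 × 0.014619 = NZD 62,496.22
NZD 62,496.22 ÷ 0.21939 = HKD 284,863.60
HKD 284,863.60 ÷ 0.065043 = JPY 4,379,620
Profit = JPY 4,379,620 − JPY 4,275,000

Profit: JPY 104,620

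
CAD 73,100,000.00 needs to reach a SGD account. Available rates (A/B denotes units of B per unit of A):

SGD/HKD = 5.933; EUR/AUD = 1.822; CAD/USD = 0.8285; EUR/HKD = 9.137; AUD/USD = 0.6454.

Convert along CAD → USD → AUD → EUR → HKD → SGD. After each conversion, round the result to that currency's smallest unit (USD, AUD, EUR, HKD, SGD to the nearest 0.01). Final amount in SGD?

SGD 79,316,187.84

CAD 73,100,000.00 × 0.8285 = USD 60,563,350.00
USD 60,563,350.00 ÷ 0.6454 = AUD 93,838,472.27
AUD 93,838,472.27 ÷ 1.822 = EUR 51,503,003.44
EUR 51,503,003.44 × 9.137 = HKD 470,582,942.43
HKD 470,582,942.43 ÷ 5.933 = SGD 79,316,187.84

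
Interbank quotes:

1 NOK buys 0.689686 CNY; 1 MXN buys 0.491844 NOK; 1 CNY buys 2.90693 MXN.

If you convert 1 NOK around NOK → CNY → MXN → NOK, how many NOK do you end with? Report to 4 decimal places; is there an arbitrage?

0.9861 (arbitrage exists)

Around NOK → CNY → MXN → NOK: 1 × 0.689686 × 2.90693 × 0.491844 = 0.986083
Product < 1; profitable direction is NOK → MXN → CNY → NOK.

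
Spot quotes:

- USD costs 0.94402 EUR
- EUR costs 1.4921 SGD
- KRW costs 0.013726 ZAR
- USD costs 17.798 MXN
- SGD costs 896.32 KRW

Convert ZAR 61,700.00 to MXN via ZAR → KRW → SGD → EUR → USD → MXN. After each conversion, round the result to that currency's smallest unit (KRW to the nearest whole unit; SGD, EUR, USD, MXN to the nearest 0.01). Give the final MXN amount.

MXN 63,368.00

ZAR 61,700.00 ÷ 0.013726 = KRW 4,495,119
KRW 4,495,119 ÷ 896.32 = SGD 5,015.08
SGD 5,015.08 ÷ 1.4921 = EUR 3,361.09
EUR 3,361.09 ÷ 0.94402 = USD 3,560.40
USD 3,560.40 × 17.798 = MXN 63,368.00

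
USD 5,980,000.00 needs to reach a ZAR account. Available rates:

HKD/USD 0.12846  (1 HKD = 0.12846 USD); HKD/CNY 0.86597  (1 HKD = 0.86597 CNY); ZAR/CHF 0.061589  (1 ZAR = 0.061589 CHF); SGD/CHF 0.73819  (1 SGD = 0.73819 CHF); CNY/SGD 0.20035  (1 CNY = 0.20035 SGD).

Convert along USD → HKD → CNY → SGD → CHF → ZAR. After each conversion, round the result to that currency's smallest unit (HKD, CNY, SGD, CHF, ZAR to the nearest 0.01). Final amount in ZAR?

USD 5,980,000.00 ÷ 0.12846 = HKD 46,551,455.71
HKD 46,551,455.71 × 0.86597 = CNY 40,312,164.10
CNY 40,312,164.10 × 0.20035 = SGD 8,076,542.08
SGD 8,076,542.08 × 0.73819 = CHF 5,962,022.60
CHF 5,962,022.60 ÷ 0.061589 = ZAR 96,803,367.48

ZAR 96,803,367.48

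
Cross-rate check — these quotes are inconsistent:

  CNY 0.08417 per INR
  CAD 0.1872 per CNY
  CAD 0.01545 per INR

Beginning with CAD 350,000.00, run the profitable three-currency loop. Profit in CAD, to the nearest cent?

Profit: CAD 6,946.17

Profitable loop is CAD → INR → CNY → CAD:
CAD 350,000.00 ÷ 0.01545 = INR 22,653,721.68
INR 22,653,721.68 × 0.08417 = CNY 1,906,763.75
CNY 1,906,763.75 × 0.1872 = CAD 356,946.17
Profit = CAD 356,946.17 − CAD 350,000.00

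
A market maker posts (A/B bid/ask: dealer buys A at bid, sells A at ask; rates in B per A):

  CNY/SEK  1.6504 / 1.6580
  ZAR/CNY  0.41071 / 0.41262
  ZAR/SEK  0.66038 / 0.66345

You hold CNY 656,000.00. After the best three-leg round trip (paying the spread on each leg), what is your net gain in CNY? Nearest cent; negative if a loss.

Best loop CNY → SEK → ZAR → CNY:
CNY 656,000.00 × 1.6504 (sell CNY at bid) = SEK 1,082,662.40
SEK 1,082,662.40 ÷ 0.66345 (buy ZAR at ask) = ZAR 1,631,867.36
ZAR 1,631,867.36 × 0.41071 (sell ZAR at bid) = CNY 670,224.24

Net profit: CNY 14,224.24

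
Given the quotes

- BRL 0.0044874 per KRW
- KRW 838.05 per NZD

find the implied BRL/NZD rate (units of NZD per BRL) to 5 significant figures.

BRL/NZD = 0.26591

1 BRL ÷ 0.0044874 = 222.846 KRW
222.846 KRW ÷ 838.05 = 0.26591 NZD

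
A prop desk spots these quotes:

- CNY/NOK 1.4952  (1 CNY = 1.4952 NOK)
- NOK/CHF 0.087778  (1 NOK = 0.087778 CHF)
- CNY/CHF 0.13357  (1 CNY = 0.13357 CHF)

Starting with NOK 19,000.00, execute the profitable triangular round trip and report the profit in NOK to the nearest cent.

Profitable loop is NOK → CNY → CHF → NOK:
NOK 19,000.00 ÷ 1.4952 = CNY 12,707.33
CNY 12,707.33 × 0.13357 = CHF 1,697.32
CHF 1,697.32 ÷ 0.087778 = NOK 19,336.49
Profit = NOK 19,336.49 − NOK 19,000.00

Profit: NOK 336.49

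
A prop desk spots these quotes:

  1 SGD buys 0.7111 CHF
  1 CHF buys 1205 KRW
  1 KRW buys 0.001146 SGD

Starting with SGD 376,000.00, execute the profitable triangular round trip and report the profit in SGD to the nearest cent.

Profit: SGD 6,900.12

Profitable loop is SGD → KRW → CHF → SGD:
SGD 376,000.00 ÷ 0.001146 = KRW 328,097,731
KRW 328,097,731 ÷ 1205 = CHF 272,280.27
CHF 272,280.27 ÷ 0.7111 = SGD 382,900.12
Profit = SGD 382,900.12 − SGD 376,000.00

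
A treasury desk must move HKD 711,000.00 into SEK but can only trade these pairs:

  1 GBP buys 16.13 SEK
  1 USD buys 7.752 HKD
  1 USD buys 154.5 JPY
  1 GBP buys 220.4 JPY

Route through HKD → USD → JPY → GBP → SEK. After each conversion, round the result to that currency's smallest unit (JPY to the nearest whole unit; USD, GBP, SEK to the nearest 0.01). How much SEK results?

SEK 1,037,067.70

HKD 711,000.00 ÷ 7.752 = USD 91,718.27
USD 91,718.27 × 154.5 = JPY 14,170,473
JPY 14,170,473 ÷ 220.4 = GBP 64,294.34
GBP 64,294.34 × 16.13 = SEK 1,037,067.70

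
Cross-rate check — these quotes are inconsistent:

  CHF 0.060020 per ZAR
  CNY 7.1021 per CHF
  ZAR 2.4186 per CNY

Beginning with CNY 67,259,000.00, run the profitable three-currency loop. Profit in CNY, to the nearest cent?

Profitable loop is CNY → ZAR → CHF → CNY:
CNY 67,259,000.00 × 2.4186 = ZAR 162,672,617.40
ZAR 162,672,617.40 × 0.060020 = CHF 9,763,610.50
CHF 9,763,610.50 × 7.1021 = CNY 69,342,138.11
Profit = CNY 69,342,138.11 − CNY 67,259,000.00

Profit: CNY 2,083,138.11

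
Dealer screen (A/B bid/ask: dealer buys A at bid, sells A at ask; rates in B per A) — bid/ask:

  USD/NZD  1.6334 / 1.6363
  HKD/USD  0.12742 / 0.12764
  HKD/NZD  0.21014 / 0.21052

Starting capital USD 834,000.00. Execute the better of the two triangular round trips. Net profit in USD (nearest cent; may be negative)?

Best loop USD → HKD → NZD → USD:
USD 834,000.00 ÷ 0.12764 (buy HKD at ask) = HKD 6,534,001.88
HKD 6,534,001.88 × 0.21014 (sell HKD at bid) = NZD 1,373,055.16
NZD 1,373,055.16 ÷ 1.6363 (buy USD at ask) = USD 839,121.89

Net profit: USD 5,121.89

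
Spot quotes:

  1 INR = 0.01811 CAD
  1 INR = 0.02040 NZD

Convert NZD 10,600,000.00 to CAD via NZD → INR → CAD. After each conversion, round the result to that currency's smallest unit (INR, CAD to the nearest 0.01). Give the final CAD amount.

CAD 9,410,098.04

NZD 10,600,000.00 ÷ 0.02040 = INR 519,607,843.14
INR 519,607,843.14 × 0.01811 = CAD 9,410,098.04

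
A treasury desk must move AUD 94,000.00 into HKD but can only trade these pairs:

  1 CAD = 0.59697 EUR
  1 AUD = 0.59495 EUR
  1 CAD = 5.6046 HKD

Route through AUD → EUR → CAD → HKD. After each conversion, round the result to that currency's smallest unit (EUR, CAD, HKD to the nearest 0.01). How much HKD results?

HKD 525,049.74

AUD 94,000.00 × 0.59495 = EUR 55,925.30
EUR 55,925.30 ÷ 0.59697 = CAD 93,681.93
CAD 93,681.93 × 5.6046 = HKD 525,049.74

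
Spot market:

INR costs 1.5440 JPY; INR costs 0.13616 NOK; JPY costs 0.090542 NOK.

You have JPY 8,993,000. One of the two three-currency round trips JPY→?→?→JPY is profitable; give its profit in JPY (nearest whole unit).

Profitable loop is JPY → NOK → INR → JPY:
JPY 8,993,000 × 0.090542 = NOK 814,244.21
NOK 814,244.21 ÷ 0.13616 = INR 5,980,054.39
INR 5,980,054.39 × 1.5440 = JPY 9,233,204
Profit = JPY 9,233,204 − JPY 8,993,000

Profit: JPY 240,204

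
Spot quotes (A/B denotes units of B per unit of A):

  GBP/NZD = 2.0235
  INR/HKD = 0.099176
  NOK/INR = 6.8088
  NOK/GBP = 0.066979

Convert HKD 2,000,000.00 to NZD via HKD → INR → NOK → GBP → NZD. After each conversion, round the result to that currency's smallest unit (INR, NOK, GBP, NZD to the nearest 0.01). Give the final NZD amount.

HKD 2,000,000.00 ÷ 0.099176 = INR 20,166,169.23
INR 20,166,169.23 ÷ 6.8088 = NOK 2,961,780.23
NOK 2,961,780.23 × 0.066979 = GBP 198,377.08
GBP 198,377.08 × 2.0235 = NZD 401,416.02

NZD 401,416.02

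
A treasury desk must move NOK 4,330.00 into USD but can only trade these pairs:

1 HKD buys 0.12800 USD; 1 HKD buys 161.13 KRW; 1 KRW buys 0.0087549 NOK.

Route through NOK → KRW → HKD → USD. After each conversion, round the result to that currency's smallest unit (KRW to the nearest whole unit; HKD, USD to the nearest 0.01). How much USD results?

NOK 4,330.00 ÷ 0.0087549 = KRW 494,580
KRW 494,580 ÷ 161.13 = HKD 3,069.45
HKD 3,069.45 × 0.12800 = USD 392.89

USD 392.89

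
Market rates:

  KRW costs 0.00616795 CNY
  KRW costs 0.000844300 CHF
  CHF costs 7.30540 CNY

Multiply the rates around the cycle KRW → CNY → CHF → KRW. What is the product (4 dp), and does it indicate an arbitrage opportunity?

1.0000 (no arbitrage)

Around KRW → CNY → CHF → KRW: 1 × 0.00616795 ÷ 7.30540 ÷ 0.000844300 = 1.000000
Product ≈ 1 (deviation 0.000%, within rounding noise).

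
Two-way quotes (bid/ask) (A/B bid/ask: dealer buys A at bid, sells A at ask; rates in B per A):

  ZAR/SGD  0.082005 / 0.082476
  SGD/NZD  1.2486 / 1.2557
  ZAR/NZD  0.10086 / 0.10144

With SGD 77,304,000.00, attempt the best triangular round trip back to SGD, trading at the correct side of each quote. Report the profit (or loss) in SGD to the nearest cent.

Net profit: SGD 725,062.60

Best loop SGD → NZD → ZAR → SGD:
SGD 77,304,000.00 × 1.2486 (sell SGD at bid) = NZD 96,521,774.40
NZD 96,521,774.40 ÷ 0.10144 (buy ZAR at ask) = ZAR 951,515,914.83
ZAR 951,515,914.83 × 0.082005 (sell ZAR at bid) = SGD 78,029,062.60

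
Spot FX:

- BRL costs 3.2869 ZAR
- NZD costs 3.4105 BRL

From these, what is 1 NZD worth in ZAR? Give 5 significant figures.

1 NZD × 3.4105 = 3.4105 BRL
3.4105 BRL × 3.2869 = 11.21 ZAR

NZD/ZAR = 11.210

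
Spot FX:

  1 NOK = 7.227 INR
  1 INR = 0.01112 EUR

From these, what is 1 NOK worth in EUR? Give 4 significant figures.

NOK/EUR = 0.08036

1 NOK × 7.227 = 7.227 INR
7.227 INR × 0.01112 = 0.0803642 EUR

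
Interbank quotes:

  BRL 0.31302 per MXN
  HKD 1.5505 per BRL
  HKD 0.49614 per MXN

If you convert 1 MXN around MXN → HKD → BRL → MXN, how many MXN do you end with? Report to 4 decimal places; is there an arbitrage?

1.0223 (arbitrage exists)

Around MXN → HKD → BRL → MXN: 1 × 0.49614 ÷ 1.5505 ÷ 0.31302 = 1.022258
Product > 1; profitable direction is MXN → HKD → BRL → MXN.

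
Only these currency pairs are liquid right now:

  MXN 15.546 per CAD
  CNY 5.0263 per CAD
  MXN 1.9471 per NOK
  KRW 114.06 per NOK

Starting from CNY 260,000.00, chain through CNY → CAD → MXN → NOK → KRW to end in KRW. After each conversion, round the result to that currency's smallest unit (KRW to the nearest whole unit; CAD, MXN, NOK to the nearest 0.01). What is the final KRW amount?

CNY 260,000.00 ÷ 5.0263 = CAD 51,727.91
CAD 51,727.91 × 15.546 = MXN 804,162.09
MXN 804,162.09 ÷ 1.9471 = NOK 413,005.03
NOK 413,005.03 × 114.06 = KRW 47,107,354

KRW 47,107,354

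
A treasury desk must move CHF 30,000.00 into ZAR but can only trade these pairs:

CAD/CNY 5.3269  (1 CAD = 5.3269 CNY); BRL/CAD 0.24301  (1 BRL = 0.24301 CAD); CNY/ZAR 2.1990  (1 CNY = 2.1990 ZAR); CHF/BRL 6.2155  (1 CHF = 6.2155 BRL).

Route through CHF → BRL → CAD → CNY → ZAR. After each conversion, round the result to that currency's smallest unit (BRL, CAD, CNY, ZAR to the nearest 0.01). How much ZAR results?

ZAR 530,788.18

CHF 30,000.00 × 6.2155 = BRL 186,465.00
BRL 186,465.00 × 0.24301 = CAD 45,312.86
CAD 45,312.86 × 5.3269 = CNY 241,377.07
CNY 241,377.07 × 2.1990 = ZAR 530,788.18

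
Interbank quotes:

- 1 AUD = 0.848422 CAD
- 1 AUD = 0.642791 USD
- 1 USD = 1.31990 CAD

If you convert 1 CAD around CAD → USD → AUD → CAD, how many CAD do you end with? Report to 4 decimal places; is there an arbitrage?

1.0000 (no arbitrage)

Around CAD → USD → AUD → CAD: 1 ÷ 1.31990 ÷ 0.642791 × 0.848422 = 1.000003
Product ≈ 1 (deviation 0.000%, within rounding noise).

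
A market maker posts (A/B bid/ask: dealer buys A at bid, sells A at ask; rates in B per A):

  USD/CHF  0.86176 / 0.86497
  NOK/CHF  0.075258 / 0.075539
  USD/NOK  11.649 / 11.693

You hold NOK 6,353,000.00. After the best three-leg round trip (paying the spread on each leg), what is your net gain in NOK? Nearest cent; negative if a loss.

Net profit: NOK 86,010.43

Best loop NOK → CHF → USD → NOK:
NOK 6,353,000.00 × 0.075258 (sell NOK at bid) = CHF 478,114.07
CHF 478,114.07 ÷ 0.86497 (buy USD at ask) = USD 552,752.20
USD 552,752.20 × 11.649 (sell USD at bid) = NOK 6,439,010.43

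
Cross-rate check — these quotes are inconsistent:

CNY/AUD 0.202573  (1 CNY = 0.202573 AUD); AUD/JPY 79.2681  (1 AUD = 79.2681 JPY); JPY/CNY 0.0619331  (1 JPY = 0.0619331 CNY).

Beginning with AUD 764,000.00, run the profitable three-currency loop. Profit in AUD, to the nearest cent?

Profit: AUD 4,228.71

Profitable loop is AUD → CNY → JPY → AUD:
AUD 764,000.00 ÷ 0.202573 = CNY 3,771,479.91
CNY 3,771,479.91 ÷ 0.0619331 = JPY 60,896,030
JPY 60,896,030 ÷ 79.2681 = AUD 768,228.71
Profit = AUD 768,228.71 − AUD 764,000.00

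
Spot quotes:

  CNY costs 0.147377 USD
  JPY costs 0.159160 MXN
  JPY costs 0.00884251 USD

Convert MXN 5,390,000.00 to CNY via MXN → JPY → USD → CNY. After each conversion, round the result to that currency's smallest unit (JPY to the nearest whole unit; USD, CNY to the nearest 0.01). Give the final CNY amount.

CNY 2,031,892.29

MXN 5,390,000.00 ÷ 0.159160 = JPY 33,865,293
JPY 33,865,293 × 0.00884251 = USD 299,454.19
USD 299,454.19 ÷ 0.147377 = CNY 2,031,892.29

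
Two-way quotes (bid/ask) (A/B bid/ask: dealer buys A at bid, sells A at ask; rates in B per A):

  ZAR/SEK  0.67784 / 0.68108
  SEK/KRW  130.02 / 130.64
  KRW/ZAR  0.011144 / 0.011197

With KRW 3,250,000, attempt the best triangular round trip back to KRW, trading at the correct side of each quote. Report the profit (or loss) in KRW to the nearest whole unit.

Net profit: KRW 12,176

Best loop KRW → SEK → ZAR → KRW:
KRW 3,250,000 ÷ 130.64 (buy SEK at ask) = SEK 24,877.53
SEK 24,877.53 ÷ 0.68108 (buy ZAR at ask) = ZAR 36,526.58
ZAR 36,526.58 ÷ 0.011197 (buy KRW at ask) = KRW 3,262,176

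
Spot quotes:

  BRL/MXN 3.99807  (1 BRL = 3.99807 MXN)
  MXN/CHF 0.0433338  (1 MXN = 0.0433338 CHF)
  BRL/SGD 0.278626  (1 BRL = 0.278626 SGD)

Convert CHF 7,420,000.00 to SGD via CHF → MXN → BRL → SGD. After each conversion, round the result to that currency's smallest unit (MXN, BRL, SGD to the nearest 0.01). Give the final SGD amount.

CHF 7,420,000.00 ÷ 0.0433338 = MXN 171,228,925.23
MXN 171,228,925.23 ÷ 3.99807 = BRL 42,827,895.77
BRL 42,827,895.77 × 0.278626 = SGD 11,932,965.29

SGD 11,932,965.29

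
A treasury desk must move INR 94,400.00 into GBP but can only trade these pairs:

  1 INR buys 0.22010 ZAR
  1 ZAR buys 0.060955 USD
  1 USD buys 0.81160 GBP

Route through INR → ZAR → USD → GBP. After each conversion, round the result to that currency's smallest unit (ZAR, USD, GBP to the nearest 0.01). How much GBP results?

GBP 1,027.88

INR 94,400.00 × 0.22010 = ZAR 20,777.44
ZAR 20,777.44 × 0.060955 = USD 1,266.49
USD 1,266.49 × 0.81160 = GBP 1,027.88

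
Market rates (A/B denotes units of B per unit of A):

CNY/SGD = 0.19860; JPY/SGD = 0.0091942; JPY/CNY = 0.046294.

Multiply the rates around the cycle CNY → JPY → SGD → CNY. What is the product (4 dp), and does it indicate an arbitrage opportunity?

Around CNY → JPY → SGD → CNY: 1 ÷ 0.046294 × 0.0091942 ÷ 0.19860 = 1.000023
Product ≈ 1 (deviation 0.002%, within rounding noise).

1.0000 (no arbitrage)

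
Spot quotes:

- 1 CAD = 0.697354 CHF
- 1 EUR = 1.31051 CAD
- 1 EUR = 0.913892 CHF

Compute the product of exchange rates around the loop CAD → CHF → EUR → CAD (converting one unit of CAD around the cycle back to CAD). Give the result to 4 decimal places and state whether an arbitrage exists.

Around CAD → CHF → EUR → CAD: 1 × 0.697354 ÷ 0.913892 × 1.31051 = 0.999997
Product ≈ 1 (deviation 0.000%, within rounding noise).

1.0000 (no arbitrage)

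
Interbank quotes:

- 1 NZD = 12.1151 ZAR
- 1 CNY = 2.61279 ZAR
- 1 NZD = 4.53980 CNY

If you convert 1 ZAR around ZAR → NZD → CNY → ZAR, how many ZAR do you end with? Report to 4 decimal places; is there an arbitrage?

Around ZAR → NZD → CNY → ZAR: 1 ÷ 12.1151 × 4.53980 × 2.61279 = 0.979071
Product < 1; profitable direction is ZAR → CNY → NZD → ZAR.

0.9791 (arbitrage exists)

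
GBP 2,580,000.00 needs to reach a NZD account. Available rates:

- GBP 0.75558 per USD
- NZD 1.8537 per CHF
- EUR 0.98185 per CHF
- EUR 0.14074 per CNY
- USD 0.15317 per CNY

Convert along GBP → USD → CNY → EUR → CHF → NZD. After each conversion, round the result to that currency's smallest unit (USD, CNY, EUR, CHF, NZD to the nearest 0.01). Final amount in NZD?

NZD 5,923,486.36

GBP 2,580,000.00 ÷ 0.75558 = USD 3,414,595.41
USD 3,414,595.41 ÷ 0.15317 = CNY 22,292,847.23
CNY 22,292,847.23 × 0.14074 = EUR 3,137,495.32
EUR 3,137,495.32 ÷ 0.98185 = CHF 3,195,493.53
CHF 3,195,493.53 × 1.8537 = NZD 5,923,486.36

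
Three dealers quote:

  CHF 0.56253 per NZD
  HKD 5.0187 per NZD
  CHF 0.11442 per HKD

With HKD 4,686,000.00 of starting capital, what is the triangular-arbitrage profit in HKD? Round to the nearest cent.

Profitable loop is HKD → CHF → NZD → HKD:
HKD 4,686,000.00 × 0.11442 = CHF 536,172.12
CHF 536,172.12 ÷ 0.56253 = NZD 953,144.05
NZD 953,144.05 × 5.0187 = HKD 4,783,544.02
Profit = HKD 4,783,544.02 − HKD 4,686,000.00

Profit: HKD 97,544.02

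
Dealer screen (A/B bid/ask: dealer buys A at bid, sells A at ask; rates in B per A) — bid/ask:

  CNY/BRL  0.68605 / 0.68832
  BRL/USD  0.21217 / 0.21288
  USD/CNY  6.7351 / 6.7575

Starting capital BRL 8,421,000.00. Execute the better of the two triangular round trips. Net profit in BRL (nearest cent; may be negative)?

Net profit: BRL 83,570.05

Best loop BRL → CNY → USD → BRL:
BRL 8,421,000.00 ÷ 0.68832 (buy CNY at ask) = CNY 12,234,135.29
CNY 12,234,135.29 ÷ 6.7575 (buy USD at ask) = USD 1,810,452.87
USD 1,810,452.87 ÷ 0.21288 (buy BRL at ask) = BRL 8,504,570.05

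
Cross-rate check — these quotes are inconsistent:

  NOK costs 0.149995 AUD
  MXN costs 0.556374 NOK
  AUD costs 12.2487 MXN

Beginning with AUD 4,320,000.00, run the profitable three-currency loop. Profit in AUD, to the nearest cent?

Profit: AUD 95,880.92

Profitable loop is AUD → MXN → NOK → AUD:
AUD 4,320,000.00 × 12.2487 = MXN 52,914,384.00
MXN 52,914,384.00 × 0.556374 = NOK 29,440,187.48
NOK 29,440,187.48 × 0.149995 = AUD 4,415,880.92
Profit = AUD 4,415,880.92 − AUD 4,320,000.00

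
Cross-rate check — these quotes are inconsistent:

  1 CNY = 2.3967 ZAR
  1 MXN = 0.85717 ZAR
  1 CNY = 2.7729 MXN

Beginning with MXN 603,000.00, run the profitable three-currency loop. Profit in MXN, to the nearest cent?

Profitable loop is MXN → CNY → ZAR → MXN:
MXN 603,000.00 ÷ 2.7729 = CNY 217,461.86
CNY 217,461.86 × 2.3967 = ZAR 521,190.85
ZAR 521,190.85 ÷ 0.85717 = MXN 608,036.73
Profit = MXN 608,036.73 − MXN 603,000.00

Profit: MXN 5,036.73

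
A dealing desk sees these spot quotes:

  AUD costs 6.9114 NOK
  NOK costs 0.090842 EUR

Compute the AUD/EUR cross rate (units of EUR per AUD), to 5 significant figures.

1 AUD × 6.9114 = 6.9114 NOK
6.9114 NOK × 0.090842 = 0.627845 EUR

AUD/EUR = 0.62785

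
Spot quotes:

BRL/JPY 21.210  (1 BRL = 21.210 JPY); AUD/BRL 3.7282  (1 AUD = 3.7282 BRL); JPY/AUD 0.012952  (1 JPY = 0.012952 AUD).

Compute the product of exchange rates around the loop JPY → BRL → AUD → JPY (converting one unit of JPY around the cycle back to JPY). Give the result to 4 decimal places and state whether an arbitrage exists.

0.9764 (arbitrage exists)

Around JPY → BRL → AUD → JPY: 1 ÷ 21.210 ÷ 3.7282 ÷ 0.012952 = 0.976390
Product < 1; profitable direction is JPY → AUD → BRL → JPY.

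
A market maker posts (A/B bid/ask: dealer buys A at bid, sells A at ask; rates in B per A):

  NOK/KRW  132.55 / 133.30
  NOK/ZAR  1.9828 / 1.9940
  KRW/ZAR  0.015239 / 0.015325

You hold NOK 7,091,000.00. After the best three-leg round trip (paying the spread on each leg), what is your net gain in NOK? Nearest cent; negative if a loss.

Net profit: NOK 92,209.49

Best loop NOK → KRW → ZAR → NOK:
NOK 7,091,000.00 × 132.55 (sell NOK at bid) = KRW 939,912,050
KRW 939,912,050 × 0.015239 (sell KRW at bid) = ZAR 14,323,319.73
ZAR 14,323,319.73 ÷ 1.9940 (buy NOK at ask) = NOK 7,183,209.49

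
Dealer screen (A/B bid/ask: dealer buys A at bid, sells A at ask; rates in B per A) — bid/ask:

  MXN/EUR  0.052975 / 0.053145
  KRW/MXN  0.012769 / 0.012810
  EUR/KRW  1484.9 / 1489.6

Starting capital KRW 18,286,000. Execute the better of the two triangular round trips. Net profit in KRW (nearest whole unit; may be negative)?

Net profit: KRW 81,235

Best loop KRW → MXN → EUR → KRW:
KRW 18,286,000 × 0.012769 (sell KRW at bid) = MXN 233,493.93
MXN 233,493.93 × 0.052975 (sell MXN at bid) = EUR 12,369.34
EUR 12,369.34 × 1484.9 (sell EUR at bid) = KRW 18,367,235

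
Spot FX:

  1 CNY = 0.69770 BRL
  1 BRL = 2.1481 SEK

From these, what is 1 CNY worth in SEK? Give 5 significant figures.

1 CNY × 0.69770 = 0.6977 BRL
0.6977 BRL × 2.1481 = 1.49873 SEK

CNY/SEK = 1.4987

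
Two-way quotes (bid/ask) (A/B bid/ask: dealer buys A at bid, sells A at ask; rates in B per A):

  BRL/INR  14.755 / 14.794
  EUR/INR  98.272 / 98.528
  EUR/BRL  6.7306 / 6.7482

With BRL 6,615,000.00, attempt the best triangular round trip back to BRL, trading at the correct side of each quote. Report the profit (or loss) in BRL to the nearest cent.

Best loop BRL → INR → EUR → BRL:
BRL 6,615,000.00 × 14.755 (sell BRL at bid) = INR 97,604,325.00
INR 97,604,325.00 ÷ 98.528 (buy EUR at ask) = EUR 990,625.25
EUR 990,625.25 × 6.7306 (sell EUR at bid) = BRL 6,667,502.33

Net profit: BRL 52,502.33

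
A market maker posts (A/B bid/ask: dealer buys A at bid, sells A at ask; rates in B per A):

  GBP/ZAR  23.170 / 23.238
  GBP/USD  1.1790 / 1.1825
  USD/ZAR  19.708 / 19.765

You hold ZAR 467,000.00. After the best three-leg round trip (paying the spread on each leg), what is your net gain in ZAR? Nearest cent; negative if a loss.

Best loop ZAR → GBP → USD → ZAR:
ZAR 467,000.00 ÷ 23.238 (buy GBP at ask) = GBP 20,096.39
GBP 20,096.39 × 1.1790 (sell GBP at bid) = USD 23,693.65
USD 23,693.65 × 19.708 (sell USD at bid) = ZAR 466,954.42

Net result: ZAR -45.58 (no profitable arbitrage after spreads)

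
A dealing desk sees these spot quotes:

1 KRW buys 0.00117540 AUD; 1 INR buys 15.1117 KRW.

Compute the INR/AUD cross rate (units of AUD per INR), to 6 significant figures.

1 INR × 15.1117 = 15.1117 KRW
15.1117 KRW × 0.00117540 = 0.0177623 AUD

INR/AUD = 0.0177623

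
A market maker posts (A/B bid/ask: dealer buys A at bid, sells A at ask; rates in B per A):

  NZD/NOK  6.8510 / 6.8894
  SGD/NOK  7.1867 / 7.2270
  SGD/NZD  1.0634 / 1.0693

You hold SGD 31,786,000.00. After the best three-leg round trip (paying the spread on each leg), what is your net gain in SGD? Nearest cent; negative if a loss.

Net profit: SGD 256,651.61

Best loop SGD → NZD → NOK → SGD:
SGD 31,786,000.00 × 1.0634 (sell SGD at bid) = NZD 33,801,232.40
NZD 33,801,232.40 × 6.8510 (sell NZD at bid) = NOK 231,572,243.17
NOK 231,572,243.17 ÷ 7.2270 (buy SGD at ask) = SGD 32,042,651.61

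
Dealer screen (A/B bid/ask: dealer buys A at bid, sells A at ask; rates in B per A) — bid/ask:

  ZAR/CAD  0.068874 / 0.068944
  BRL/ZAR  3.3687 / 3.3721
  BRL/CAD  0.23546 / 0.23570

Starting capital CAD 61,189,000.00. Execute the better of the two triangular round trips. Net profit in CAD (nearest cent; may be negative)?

Net profit: CAD 782,723.34

Best loop CAD → ZAR → BRL → CAD:
CAD 61,189,000.00 ÷ 0.068944 (buy ZAR at ask) = ZAR 887,517,405.43
ZAR 887,517,405.43 ÷ 3.3721 (buy BRL at ask) = BRL 263,194,272.24
BRL 263,194,272.24 × 0.23546 (sell BRL at bid) = CAD 61,971,723.34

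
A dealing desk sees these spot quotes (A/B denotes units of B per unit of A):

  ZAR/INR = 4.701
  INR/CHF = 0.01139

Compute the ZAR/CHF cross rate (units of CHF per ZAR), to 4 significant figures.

ZAR/CHF = 0.05354

1 ZAR × 4.701 = 4.701 INR
4.701 INR × 0.01139 = 0.0535444 CHF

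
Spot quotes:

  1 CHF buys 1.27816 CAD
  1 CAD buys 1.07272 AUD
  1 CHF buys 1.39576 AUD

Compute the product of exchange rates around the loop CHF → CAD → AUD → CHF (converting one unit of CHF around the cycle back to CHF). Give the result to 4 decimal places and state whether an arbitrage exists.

Around CHF → CAD → AUD → CHF: 1 × 1.27816 × 1.07272 ÷ 1.39576 = 0.982338
Product < 1; profitable direction is CHF → AUD → CAD → CHF.

0.9823 (arbitrage exists)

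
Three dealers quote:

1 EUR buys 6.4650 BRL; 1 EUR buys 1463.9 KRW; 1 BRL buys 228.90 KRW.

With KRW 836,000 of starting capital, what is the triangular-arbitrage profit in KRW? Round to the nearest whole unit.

Profitable loop is KRW → EUR → BRL → KRW:
KRW 836,000 ÷ 1463.9 = EUR 571.08
EUR 571.08 × 6.4650 = BRL 3,692.01
BRL 3,692.01 × 228.90 = KRW 845,102
Profit = KRW 845,102 − KRW 836,000

Profit: KRW 9,102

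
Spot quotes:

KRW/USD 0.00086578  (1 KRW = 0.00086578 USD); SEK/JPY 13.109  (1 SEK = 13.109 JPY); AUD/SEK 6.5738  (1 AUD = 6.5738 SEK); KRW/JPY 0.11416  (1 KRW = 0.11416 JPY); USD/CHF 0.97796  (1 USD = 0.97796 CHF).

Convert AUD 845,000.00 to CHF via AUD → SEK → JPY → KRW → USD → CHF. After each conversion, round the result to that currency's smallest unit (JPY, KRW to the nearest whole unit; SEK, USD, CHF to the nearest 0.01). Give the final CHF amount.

CHF 540,079.18

AUD 845,000.00 × 6.5738 = SEK 5,554,861.00
SEK 5,554,861.00 × 13.109 = JPY 72,818,673
JPY 72,818,673 ÷ 0.11416 = KRW 637,865,040
KRW 637,865,040 × 0.00086578 = USD 552,250.79
USD 552,250.79 × 0.97796 = CHF 540,079.18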